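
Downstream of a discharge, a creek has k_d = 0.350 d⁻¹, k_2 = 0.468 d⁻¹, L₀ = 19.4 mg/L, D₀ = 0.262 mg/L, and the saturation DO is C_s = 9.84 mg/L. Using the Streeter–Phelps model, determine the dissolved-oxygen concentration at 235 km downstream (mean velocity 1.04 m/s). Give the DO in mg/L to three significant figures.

DO ≈ 3.65 mg/L

Travel time t = x/v = 235 km / (1.04 m/s) = 235000 m / 1.04 m/s = 226000 s = 2.615 d.
k_d L₀/(k_2−k_d) = 0.350×19.4/(0.468−0.350) = 6.790/0.1180 = 57.54 mg/L.
e^(−k_d t) = e^(−0.350×2.615) = 0.4004; e^(−k_2 t) = e^(−0.468×2.615) = 0.2941.
D = 57.54 × (0.4004 − 0.2941) + 0.262 × 0.2941 = 6.117 + 0.07704 = 6.194 mg/L.
DO = C_s − D = 9.84 − 6.194 = 3.646 mg/L.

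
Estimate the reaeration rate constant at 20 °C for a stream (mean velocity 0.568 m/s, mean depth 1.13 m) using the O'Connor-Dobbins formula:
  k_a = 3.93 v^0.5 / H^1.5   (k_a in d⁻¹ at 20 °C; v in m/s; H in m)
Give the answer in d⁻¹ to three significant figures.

k_a ≈ 2.47 d⁻¹

k_a = 3.93 × 0.568^0.5 / 1.13^1.5 = 3.93 × 0.7537 / 1.201 = 2.466 d⁻¹.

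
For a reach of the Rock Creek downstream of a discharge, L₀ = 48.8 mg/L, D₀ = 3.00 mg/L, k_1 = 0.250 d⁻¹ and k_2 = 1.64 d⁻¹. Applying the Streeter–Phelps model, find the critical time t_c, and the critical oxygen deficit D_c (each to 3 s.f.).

t_c ≈ 1.05 d; D_c ≈ 5.72 mg/L

At the critical point dD/dt = 0, so k_1 L₀ e^(−k_1 t) = k_2 D. Substituting D(t) from the Streeter–Phelps equation and solving for t gives
t_c = ln[(k_2/k_1)(1 − D₀(k_2−k_1)/(k_1 L₀))] / (k_2−k_1).
Here k_2−k_1 = 1.390 d⁻¹ and 1 − D₀(k_2−k_1)/(k_1 L₀) = 1 − 3.00×1.390/(0.250×48.8) = 0.6582, so
t_c = ln(6.560 × 0.6582) / 1.390 = 1.463 / 1.390 = 1.052 d.
D_c = (k_1/k_2) L₀ e^(−k_1 t_c) = (0.250/1.64) × 48.8 × e^(−0.250×1.052) = 0.1524 × 48.8 × 0.7687 = 5.718 mg/L.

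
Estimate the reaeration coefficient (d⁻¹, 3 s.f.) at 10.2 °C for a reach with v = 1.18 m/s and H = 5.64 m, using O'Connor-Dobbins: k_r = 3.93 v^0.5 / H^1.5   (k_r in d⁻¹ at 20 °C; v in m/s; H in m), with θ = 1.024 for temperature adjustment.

k_r(20) = 3.93 × 1.18^0.5 / 5.64^1.5 = 3.93 × 1.086 / 13.39 = 0.3187 d⁻¹.
k_r(10.2) = 0.3187 × 1.024^(10.2−20) = 0.3187 × 0.7926 = 0.2526 d⁻¹.

k_r ≈ 0.253 d⁻¹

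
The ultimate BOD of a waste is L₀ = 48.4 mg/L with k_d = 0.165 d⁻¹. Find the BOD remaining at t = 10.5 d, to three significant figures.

L ≈ 8.56 mg/L

L_t = L₀ e^(−k_d t) = 48.4 × e^(−0.165×10.5) = 48.4 × 0.1768 = 8.559 mg/L.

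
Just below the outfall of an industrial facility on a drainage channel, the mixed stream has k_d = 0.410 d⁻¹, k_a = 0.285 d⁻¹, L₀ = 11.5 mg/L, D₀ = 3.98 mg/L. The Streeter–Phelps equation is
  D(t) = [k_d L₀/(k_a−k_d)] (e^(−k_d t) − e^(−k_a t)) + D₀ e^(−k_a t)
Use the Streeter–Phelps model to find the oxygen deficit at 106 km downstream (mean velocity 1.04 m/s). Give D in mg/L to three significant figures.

D ≈ 6.54 mg/L

Travel time t = x/v = 106 km / (1.04 m/s) = 106000 m / 1.04 m/s = 101900 s = 1.180 d.
k_d L₀/(k_a−k_d) = 0.410×11.5/(0.285−0.410) = 4.715/-0.1250 = -37.72 mg/L.
e^(−k_d t) = e^(−0.410×1.180) = 0.6165; e^(−k_a t) = e^(−0.285×1.180) = 0.7145.
D = -37.72 × (0.6165 − 0.7145) + 3.98 × 0.7145 = 3.695 + 2.844 = 6.539 mg/L.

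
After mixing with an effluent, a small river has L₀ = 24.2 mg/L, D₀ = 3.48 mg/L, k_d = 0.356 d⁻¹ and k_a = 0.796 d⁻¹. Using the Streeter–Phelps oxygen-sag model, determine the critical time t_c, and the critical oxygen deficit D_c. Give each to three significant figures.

At the critical point dD/dt = 0, so k_d L₀ e^(−k_d t) = k_a D. Substituting D(t) from the Streeter–Phelps equation and solving for t gives
t_c = ln[(k_a/k_d)(1 − D₀(k_a−k_d)/(k_d L₀))] / (k_a−k_d).
Here k_a−k_d = 0.4400 d⁻¹ and 1 − D₀(k_a−k_d)/(k_d L₀) = 1 − 3.48×0.4400/(0.356×24.2) = 0.8223, so
t_c = ln(2.236 × 0.8223) / 0.4400 = 0.6090 / 0.4400 = 1.384 d.
L(t_c) = L₀ e^(−k_d t_c) = 24.2 × 0.6110 = 14.79 mg/L, and at the critical point k_a D_c = k_d L, so D_c = (0.356/0.796) × 14.79 = 6.613 mg/L.

t_c ≈ 1.38 d; D_c ≈ 6.61 mg/L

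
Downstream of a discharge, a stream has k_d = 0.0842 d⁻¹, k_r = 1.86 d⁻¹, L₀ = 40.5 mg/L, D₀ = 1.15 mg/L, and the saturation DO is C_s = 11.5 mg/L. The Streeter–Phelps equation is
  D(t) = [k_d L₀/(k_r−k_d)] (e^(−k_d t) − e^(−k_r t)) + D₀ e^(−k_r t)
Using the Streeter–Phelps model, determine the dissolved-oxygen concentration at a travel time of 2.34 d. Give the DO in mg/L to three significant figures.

DO ≈ 9.93 mg/L

k_d L₀/(k_r−k_d) = 0.0842×40.5/(1.86−0.0842) = 3.410/1.776 = 1.920 mg/L.
e^(−k_d t) = e^(−0.0842×2.340) = 0.8212; e^(−k_r t) = e^(−1.86×2.340) = 0.01288.
D = 1.920 × (0.8212 − 0.01288) + 1.15 × 0.01288 = 1.552 + 0.01481 = 1.567 mg/L.
DO = C_s − D = 11.5 − 1.567 = 9.933 mg/L.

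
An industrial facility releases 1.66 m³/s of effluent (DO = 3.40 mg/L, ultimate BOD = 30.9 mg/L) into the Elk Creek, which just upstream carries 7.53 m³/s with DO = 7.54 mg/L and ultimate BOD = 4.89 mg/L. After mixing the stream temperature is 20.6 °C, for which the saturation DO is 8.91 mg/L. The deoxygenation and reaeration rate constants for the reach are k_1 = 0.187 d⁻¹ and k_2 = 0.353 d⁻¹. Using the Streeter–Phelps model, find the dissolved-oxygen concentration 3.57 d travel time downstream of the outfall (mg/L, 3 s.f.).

Mixed DO = (7.53×7.54 + 1.66×3.40)/(7.53+1.66) = 62.42/9.190 = 6.792 mg/L.
Mixed L₀ = (7.53×4.89 + 1.66×30.9)/(9.190) = 88.12/9.190 = 9.588 mg/L.
Initial deficit D₀ = C_s − DO₀ = 8.91 − 6.792 = 2.118 mg/L.
D(3.57) = [0.187×9.588/(0.353−0.187)](e^(−0.187×3.57) − e^(−0.353×3.57)) + 2.118 e^(−0.353×3.57)
= 10.80 × (0.5129 − 0.2836) + 2.118 × 0.2836 = 3.078 mg/L.
DO = 8.91 − 3.078 = 5.832 mg/L.

DO ≈ 5.83 mg/L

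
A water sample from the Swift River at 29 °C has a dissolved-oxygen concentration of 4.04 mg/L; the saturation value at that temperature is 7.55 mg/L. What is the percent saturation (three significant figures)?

% saturation = C/C_s × 100 = 4.04/7.55 × 100 = 53.5 %.

53.5 % saturation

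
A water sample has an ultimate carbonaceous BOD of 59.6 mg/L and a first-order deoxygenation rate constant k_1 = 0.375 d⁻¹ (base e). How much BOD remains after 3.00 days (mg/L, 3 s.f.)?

L ≈ 19.3 mg/L

L_t = L₀ e^(−k_1 t) = 59.6 × e^(−0.375×3.00) = 59.6 × 0.3247 = 19.35 mg/L.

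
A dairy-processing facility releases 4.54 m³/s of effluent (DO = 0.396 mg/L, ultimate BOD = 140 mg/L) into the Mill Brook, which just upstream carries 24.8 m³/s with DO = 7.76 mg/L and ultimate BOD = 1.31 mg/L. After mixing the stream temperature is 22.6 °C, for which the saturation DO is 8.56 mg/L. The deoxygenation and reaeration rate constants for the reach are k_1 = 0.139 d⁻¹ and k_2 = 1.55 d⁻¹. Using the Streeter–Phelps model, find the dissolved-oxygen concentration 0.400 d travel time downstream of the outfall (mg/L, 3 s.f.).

DO ≈ 6.60 mg/L

Mixed DO = (24.8×7.76 + 4.54×0.396)/(24.8+4.54) = 194.2/29.34 = 6.621 mg/L.
Mixed L₀ = (24.8×1.31 + 4.54×140)/(29.34) = 668.1/29.34 = 22.77 mg/L.
Initial deficit D₀ = C_s − DO₀ = 8.56 − 6.621 = 1.939 mg/L.
D(0.400) = [0.139×22.77/(1.55−0.139)](e^(−0.139×0.400) − e^(−1.55×0.400)) + 1.939 e^(−1.55×0.400)
= 2.243 × (0.9459 − 0.5379) + 1.939 × 0.5379 = 1.958 mg/L.
DO = 8.56 − 1.958 = 6.602 mg/L.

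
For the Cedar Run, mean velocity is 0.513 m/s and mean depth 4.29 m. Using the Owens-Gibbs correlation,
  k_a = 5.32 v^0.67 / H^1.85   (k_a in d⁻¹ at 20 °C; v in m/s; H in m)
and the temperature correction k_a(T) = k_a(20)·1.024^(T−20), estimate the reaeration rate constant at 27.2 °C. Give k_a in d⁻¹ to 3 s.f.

k_a ≈ 0.273 d⁻¹

k_a(20) = 5.32 × 0.513^0.67 / 4.29^1.85 = 5.32 × 0.6394 / 14.79 = 0.2300 d⁻¹.
k_a(27.2) = 0.2300 × 1.024^(27.2−20) = 0.2300 × 1.186 = 0.2728 d⁻¹.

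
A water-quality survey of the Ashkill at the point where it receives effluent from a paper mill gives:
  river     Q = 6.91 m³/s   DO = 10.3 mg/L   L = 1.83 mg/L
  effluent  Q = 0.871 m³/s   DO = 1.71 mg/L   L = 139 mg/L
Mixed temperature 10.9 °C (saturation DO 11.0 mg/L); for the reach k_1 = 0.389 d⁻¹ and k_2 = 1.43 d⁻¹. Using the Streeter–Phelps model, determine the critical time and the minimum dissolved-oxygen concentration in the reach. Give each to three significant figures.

Mixed DO = (6.91×10.3 + 0.871×1.71)/(6.91+0.871) = 72.66/7.781 = 9.338 mg/L.
Mixed L₀ = (6.91×1.83 + 0.871×139)/(7.781) = 133.7/7.781 = 17.18 mg/L.
Initial deficit D₀ = C_s − DO₀ = 11.0 − 9.338 = 1.662 mg/L.
t_c = (1/1.041) ln[(1.43/0.389)(1 − 1.662×1.041/(0.389×17.18))] = 0.9606 × ln(2.725) = 0.9630 d.
D_c = (0.389/1.43) × 17.18 × e^(−0.389×0.9630) = 0.2720 × 17.18 × 0.6876 = 3.214 mg/L.
Minimum DO = 11.0 − 3.214 = 7.786 mg/L.

t_c ≈ 0.963 d; minimum DO ≈ 7.79 mg/L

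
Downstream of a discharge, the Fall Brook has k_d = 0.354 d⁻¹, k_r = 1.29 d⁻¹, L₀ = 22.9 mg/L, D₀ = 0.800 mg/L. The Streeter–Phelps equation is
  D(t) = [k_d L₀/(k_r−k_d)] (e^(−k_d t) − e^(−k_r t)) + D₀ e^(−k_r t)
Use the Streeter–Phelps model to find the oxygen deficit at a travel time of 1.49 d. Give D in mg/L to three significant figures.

k_d L₀/(k_r−k_d) = 0.354×22.9/(1.29−0.354) = 8.107/0.9360 = 8.661 mg/L.
e^(−k_d t) = e^(−0.354×1.490) = 0.5901; e^(−k_r t) = e^(−1.29×1.490) = 0.1463.
D = 8.661 × (0.5901 − 0.1463) + 0.800 × 0.1463 = 3.844 + 0.1170 = 3.961 mg/L.

D ≈ 3.96 mg/L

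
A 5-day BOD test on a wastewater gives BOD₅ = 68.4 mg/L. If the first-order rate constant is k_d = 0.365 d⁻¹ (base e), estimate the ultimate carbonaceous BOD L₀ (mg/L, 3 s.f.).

L₀ ≈ 81.5 mg/L

BOD₅ = L₀(1 − e^(−5k_d)) ⇒ L₀ = BOD₅ / (1 − e^(−5×0.365))
= 68.4 / (1 − 0.1612) = 68.4 / 0.8388 = 81.55 mg/L.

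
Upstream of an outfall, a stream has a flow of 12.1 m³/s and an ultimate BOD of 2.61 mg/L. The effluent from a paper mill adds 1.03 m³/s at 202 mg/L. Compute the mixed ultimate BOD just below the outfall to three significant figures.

18.3 mg/L

Flow-weighted mixing: C = (Q_r C_r + Q_w C_w)/(Q_r + Q_w)
= (12.1×2.61 + 1.03×202)/(12.1 + 1.03) = 239.6/13.13 = 18.25 mg/L.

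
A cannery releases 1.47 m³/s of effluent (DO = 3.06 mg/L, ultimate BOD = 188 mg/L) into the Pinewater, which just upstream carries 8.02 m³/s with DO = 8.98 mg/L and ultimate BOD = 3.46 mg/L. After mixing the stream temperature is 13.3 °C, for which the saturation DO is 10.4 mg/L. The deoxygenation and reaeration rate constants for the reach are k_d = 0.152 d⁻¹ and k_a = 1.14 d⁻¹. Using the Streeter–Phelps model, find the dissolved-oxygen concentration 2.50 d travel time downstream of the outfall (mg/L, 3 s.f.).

DO ≈ 7.18 mg/L

Mixed DO = (8.02×8.98 + 1.47×3.06)/(8.02+1.47) = 76.52/9.490 = 8.063 mg/L.
Mixed L₀ = (8.02×3.46 + 1.47×188)/(9.490) = 304.1/9.490 = 32.05 mg/L.
Initial deficit D₀ = C_s − DO₀ = 10.4 − 8.063 = 2.337 mg/L.
D(2.50) = [0.152×32.05/(1.14−0.152)](e^(−0.152×2.50) − e^(−1.14×2.50)) + 2.337 e^(−1.14×2.50)
= 4.930 × (0.6839 − 0.05784) + 2.337 × 0.05784 = 3.221 mg/L.
DO = 10.4 − 3.221 = 7.179 mg/L.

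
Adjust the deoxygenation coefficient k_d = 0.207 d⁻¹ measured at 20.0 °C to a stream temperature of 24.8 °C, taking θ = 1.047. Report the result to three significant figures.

k_d(T₂) = k_d(T₁) · θ^(T₂−T₁) = 0.207 × 1.047^(24.8−20.0)
= 0.207 × 1.047^4.80 = 0.207 × 1.247 = 0.2581 d⁻¹.

k_d ≈ 0.258 d⁻¹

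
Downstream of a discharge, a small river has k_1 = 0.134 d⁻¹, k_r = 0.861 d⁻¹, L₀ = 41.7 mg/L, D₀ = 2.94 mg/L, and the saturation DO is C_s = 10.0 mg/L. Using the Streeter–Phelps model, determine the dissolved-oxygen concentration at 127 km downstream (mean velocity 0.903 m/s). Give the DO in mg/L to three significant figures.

Travel time t = x/v = 127 km / (0.903 m/s) = 127000 m / 0.903 m/s = 140600 s = 1.628 d.
k_1 L₀/(k_r−k_1) = 0.134×41.7/(0.861−0.134) = 5.588/0.7270 = 7.686 mg/L.
e^(−k_1 t) = e^(−0.134×1.628) = 0.8040; e^(−k_r t) = e^(−0.861×1.628) = 0.2462.
D = 7.686 × (0.8040 − 0.2462) + 2.94 × 0.2462 = 4.287 + 0.7239 = 5.011 mg/L.
DO = C_s − D = 10.0 − 5.011 = 4.989 mg/L.

DO ≈ 4.99 mg/L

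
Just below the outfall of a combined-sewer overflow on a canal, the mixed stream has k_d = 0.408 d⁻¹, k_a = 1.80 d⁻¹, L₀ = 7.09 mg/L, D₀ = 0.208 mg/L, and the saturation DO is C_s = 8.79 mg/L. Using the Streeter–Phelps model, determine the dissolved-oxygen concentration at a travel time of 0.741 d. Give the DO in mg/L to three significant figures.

k_d L₀/(k_a−k_d) = 0.408×7.09/(1.80−0.408) = 2.893/1.392 = 2.078 mg/L.
e^(−k_d t) = e^(−0.408×0.7410) = 0.7391; e^(−k_a t) = e^(−1.80×0.7410) = 0.2635.
D = 2.078 × (0.7391 − 0.2635) + 0.208 × 0.2635 = 0.9884 + 0.05480 = 1.043 mg/L.
DO = C_s − D = 8.79 − 1.043 = 7.747 mg/L.

DO ≈ 7.75 mg/L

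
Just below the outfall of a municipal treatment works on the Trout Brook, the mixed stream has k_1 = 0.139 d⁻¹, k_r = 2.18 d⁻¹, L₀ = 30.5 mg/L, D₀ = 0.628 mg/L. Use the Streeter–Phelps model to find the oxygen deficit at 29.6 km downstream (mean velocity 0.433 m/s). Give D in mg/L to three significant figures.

Travel time t = x/v = 29.6 km / (0.433 m/s) = 29600 m / 0.433 m/s = 68360 s = 0.7912 d.
k_1 L₀/(k_r−k_1) = 0.139×30.5/(2.18−0.139) = 4.240/2.041 = 2.077 mg/L.
e^(−k_1 t) = e^(−0.139×0.7912) = 0.8959; e^(−k_r t) = e^(−2.18×0.7912) = 0.1782.
D = 2.077 × (0.8959 − 0.1782) + 0.628 × 0.1782 = 1.491 + 0.1119 = 1.603 mg/L.

D ≈ 1.60 mg/L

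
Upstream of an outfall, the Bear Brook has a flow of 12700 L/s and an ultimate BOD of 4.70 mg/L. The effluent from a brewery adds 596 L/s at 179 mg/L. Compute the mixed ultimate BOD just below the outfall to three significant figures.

12.5 mg/L

Flow-weighted mixing: C = (Q_r C_r + Q_w C_w)/(Q_r + Q_w)
= (12700×4.70 + 596×179)/(12700 + 596) = 166400/13300 = 12.51 mg/L.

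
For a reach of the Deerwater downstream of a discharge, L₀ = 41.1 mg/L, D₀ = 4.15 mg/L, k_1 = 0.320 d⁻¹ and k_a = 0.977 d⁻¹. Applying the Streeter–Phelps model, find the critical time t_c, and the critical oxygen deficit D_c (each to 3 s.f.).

t_c ≈ 1.35 d; D_c ≈ 8.75 mg/L

At the critical point dD/dt = 0, so k_1 L₀ e^(−k_1 t) = k_a D. Substituting D(t) from the Streeter–Phelps equation and solving for t gives
t_c = ln[(k_a/k_1)(1 − D₀(k_a−k_1)/(k_1 L₀))] / (k_a−k_1).
Here k_a−k_1 = 0.6570 d⁻¹ and 1 − D₀(k_a−k_1)/(k_1 L₀) = 1 − 4.15×0.6570/(0.320×41.1) = 0.7927, so
t_c = ln(3.053 × 0.7927) / 0.6570 = 0.8838 / 0.6570 = 1.345 d.
L(t_c) = L₀ e^(−k_1 t_c) = 41.1 × 0.6502 = 26.72 mg/L, and at the critical point k_a D_c = k_1 L, so D_c = (0.320/0.977) × 26.72 = 8.753 mg/L.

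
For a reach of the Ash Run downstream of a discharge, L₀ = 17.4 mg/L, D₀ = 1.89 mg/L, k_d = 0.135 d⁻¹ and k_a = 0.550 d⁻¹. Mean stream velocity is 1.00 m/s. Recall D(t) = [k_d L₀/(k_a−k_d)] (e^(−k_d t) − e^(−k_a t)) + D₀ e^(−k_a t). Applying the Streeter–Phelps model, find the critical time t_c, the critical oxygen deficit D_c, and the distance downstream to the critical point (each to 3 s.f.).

With k_a/k_d = 4.074 and 1 − D₀(k_a−k_d)/(k_d L₀) = 0.6661,
t_c = ln(4.074 × 0.6661) / (0.550 − 0.135) = ln(2.714) / 0.4150 = 0.9983/0.4150 = 2.406 d.
L(t_c) = L₀ e^(−k_d t_c) = 17.4 × 0.7227 = 12.58 mg/L, and at the critical point k_a D_c = k_d L, so D_c = (0.135/0.550) × 12.58 = 3.087 mg/L.
x_c = v t_c = 1.00 m/s × 2.406 d × 86400 s/d = 207800 m ≈ 208 km.

t_c ≈ 2.41 d; D_c ≈ 3.09 mg/L; x_c ≈ 208 km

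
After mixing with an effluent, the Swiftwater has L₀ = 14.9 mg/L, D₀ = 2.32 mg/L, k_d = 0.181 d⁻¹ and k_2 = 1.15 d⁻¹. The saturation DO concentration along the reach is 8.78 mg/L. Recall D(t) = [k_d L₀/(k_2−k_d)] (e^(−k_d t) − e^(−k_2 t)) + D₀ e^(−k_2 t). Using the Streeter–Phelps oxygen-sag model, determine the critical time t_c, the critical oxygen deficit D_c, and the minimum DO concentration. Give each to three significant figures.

t_c ≈ 0.0576 d; D_c ≈ 2.32 mg/L; min DO ≈ 6.46 mg/L

t_c = [1/(k_2−k_d)] ln[(k_2/k_d)(1 − D₀(k_2−k_d)/(k_d L₀))]
= [1/(1.15−0.181)] ln[(1.15/0.181)(1 − 2.32×0.9690/(0.181×14.9))]
= (1/0.9690) ln[6.354 × 0.1664] = 1.032 × ln(1.057) = 1.032 × 0.05578 = 0.05757 d.
D_c = (k_d/k_2) L₀ e^(−k_d t_c) = (0.181/1.15) × 14.9 × e^(−0.181×0.05757) = 0.1574 × 14.9 × 0.9896 = 2.321 mg/L.
Minimum DO = C_s − D_c = 8.78 − 2.321 = 6.459 mg/L.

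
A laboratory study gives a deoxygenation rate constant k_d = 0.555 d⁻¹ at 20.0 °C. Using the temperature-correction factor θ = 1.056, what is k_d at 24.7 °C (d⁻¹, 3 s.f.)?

k_d(T₂) = k_d(T₁) · θ^(T₂−T₁) = 0.555 × 1.056^(24.7−20.0)
= 0.555 × 1.056^4.70 = 0.555 × 1.292 = 0.7170 d⁻¹.

k_d ≈ 0.717 d⁻¹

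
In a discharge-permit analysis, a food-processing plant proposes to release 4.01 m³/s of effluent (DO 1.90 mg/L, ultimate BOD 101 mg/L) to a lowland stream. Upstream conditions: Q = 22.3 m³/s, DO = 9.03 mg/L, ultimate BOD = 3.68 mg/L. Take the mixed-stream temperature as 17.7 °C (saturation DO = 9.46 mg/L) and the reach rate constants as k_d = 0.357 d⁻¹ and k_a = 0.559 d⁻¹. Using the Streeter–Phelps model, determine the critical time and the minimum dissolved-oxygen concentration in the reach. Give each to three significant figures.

Mixed DO = (22.3×9.03 + 4.01×1.90)/(22.3+4.01) = 209.0/26.31 = 7.943 mg/L.
Mixed L₀ = (22.3×3.68 + 4.01×101)/(26.31) = 487.1/26.31 = 18.51 mg/L.
Initial deficit D₀ = C_s − DO₀ = 9.46 − 7.943 = 1.517 mg/L.
t_c = (1/0.2020) ln[(0.559/0.357)(1 − 1.517×0.2020/(0.357×18.51))] = 4.950 × ln(1.493) = 1.985 d.
D_c = (0.357/0.559) × 18.51 × e^(−0.357×1.985) = 0.6386 × 18.51 × 0.4923 = 5.821 mg/L.
Minimum DO = 9.46 − 5.821 = 3.639 mg/L.

t_c ≈ 1.98 d; minimum DO ≈ 3.64 mg/L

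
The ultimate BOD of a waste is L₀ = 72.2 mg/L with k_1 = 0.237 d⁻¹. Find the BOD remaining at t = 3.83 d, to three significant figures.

L_t = L₀ e^(−k_1 t) = 72.2 × e^(−0.237×3.83) = 72.2 × 0.4034 = 29.13 mg/L.

L ≈ 29.1 mg/L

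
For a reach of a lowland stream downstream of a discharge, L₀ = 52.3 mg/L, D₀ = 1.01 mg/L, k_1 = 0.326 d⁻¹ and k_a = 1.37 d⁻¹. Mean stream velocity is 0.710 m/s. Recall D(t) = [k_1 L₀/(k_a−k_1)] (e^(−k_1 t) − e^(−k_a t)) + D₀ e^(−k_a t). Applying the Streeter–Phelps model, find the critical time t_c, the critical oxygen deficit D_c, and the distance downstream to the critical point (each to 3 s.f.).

t_c ≈ 1.31 d; D_c ≈ 8.11 mg/L; x_c ≈ 80.6 km

With k_a/k_1 = 4.202 and 1 − D₀(k_a−k_1)/(k_1 L₀) = 0.9382,
t_c = ln(4.202 × 0.9382) / (1.37 − 0.326) = ln(3.943) / 1.044 = 1.372/1.044 = 1.314 d.
L(t_c) = L₀ e^(−k_1 t_c) = 52.3 × 0.6516 = 34.08 mg/L, and at the critical point k_a D_c = k_1 L, so D_c = (0.326/1.37) × 34.08 = 8.109 mg/L.
x_c = v t_c = 0.710 m/s × 1.314 d × 86400 s/d = 80610 m ≈ 80.6 km.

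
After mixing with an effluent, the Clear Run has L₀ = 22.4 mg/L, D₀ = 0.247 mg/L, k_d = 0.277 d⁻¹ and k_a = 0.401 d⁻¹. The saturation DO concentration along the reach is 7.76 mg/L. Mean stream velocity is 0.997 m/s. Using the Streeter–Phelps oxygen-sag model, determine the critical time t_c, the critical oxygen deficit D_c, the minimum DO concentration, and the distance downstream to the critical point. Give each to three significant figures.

t_c ≈ 2.94 d; D_c ≈ 6.85 mg/L; min DO ≈ 0.913 mg/L; x_c ≈ 254 km

t_c = [1/(k_a−k_d)] ln[(k_a/k_d)(1 − D₀(k_a−k_d)/(k_d L₀))]
= [1/(0.401−0.277)] ln[(0.401/0.277)(1 − 0.247×0.1240/(0.277×22.4))]
= (1/0.1240) ln[1.448 × 0.9951] = 8.065 × ln(1.441) = 8.065 × 0.3650 = 2.944 d.
D_c = (k_d/k_a) L₀ e^(−k_d t_c) = (0.277/0.401) × 22.4 × e^(−0.277×2.944) = 0.6908 × 22.4 × 0.4425 = 6.847 mg/L.
Minimum DO = C_s − D_c = 7.76 − 6.847 = 0.9133 mg/L.
x_c = v t_c = 0.997 m/s × 2.944 d × 86400 s/d = 253600 m ≈ 254 km.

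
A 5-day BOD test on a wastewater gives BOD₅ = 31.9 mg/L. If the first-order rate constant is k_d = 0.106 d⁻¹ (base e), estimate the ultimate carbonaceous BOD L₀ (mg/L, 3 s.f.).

L₀ ≈ 77.5 mg/L

BOD₅ = L₀(1 − e^(−5k_d)) ⇒ L₀ = BOD₅ / (1 − e^(−5×0.106))
= 31.9 / (1 − 0.5886) = 31.9 / 0.4114 = 77.54 mg/L.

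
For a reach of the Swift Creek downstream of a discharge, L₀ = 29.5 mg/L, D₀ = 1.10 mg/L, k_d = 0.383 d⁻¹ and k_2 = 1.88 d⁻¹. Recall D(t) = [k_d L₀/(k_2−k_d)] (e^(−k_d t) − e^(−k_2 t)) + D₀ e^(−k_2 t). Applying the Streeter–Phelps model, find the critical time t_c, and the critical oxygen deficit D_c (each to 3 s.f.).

t_c ≈ 0.958 d; D_c ≈ 4.16 mg/L

At the critical point dD/dt = 0, so k_d L₀ e^(−k_d t) = k_2 D. Substituting D(t) from the Streeter–Phelps equation and solving for t gives
t_c = ln[(k_2/k_d)(1 − D₀(k_2−k_d)/(k_d L₀))] / (k_2−k_d).
Here k_2−k_d = 1.497 d⁻¹ and 1 − D₀(k_2−k_d)/(k_d L₀) = 1 − 1.10×1.497/(0.383×29.5) = 0.8543, so
t_c = ln(4.909 × 0.8543) / 1.497 = 1.433 / 1.497 = 0.9576 d.
D_c = (k_d/k_2) L₀ e^(−k_d t_c) = (0.383/1.88) × 29.5 × e^(−0.383×0.9576) = 0.2037 × 29.5 × 0.6930 = 4.165 mg/L.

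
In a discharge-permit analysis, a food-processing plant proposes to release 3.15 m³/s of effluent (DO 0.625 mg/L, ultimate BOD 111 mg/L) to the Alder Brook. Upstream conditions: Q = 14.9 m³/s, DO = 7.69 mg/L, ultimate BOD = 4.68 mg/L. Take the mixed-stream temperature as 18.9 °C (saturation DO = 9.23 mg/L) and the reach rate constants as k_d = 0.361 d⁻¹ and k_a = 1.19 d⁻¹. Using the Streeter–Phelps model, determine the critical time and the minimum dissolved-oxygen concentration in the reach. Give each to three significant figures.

Mixed DO = (14.9×7.69 + 3.15×0.625)/(14.9+3.15) = 116.5/18.05 = 6.457 mg/L.
Mixed L₀ = (14.9×4.68 + 3.15×111)/(18.05) = 419.4/18.05 = 23.23 mg/L.
Initial deficit D₀ = C_s − DO₀ = 9.23 − 6.457 = 2.773 mg/L.
t_c = (1/0.8290) ln[(1.19/0.361)(1 − 2.773×0.8290/(0.361×23.23))] = 1.206 × ln(2.393) = 1.053 d.
D_c = (0.361/1.19) × 23.23 × e^(−0.361×1.053) = 0.3034 × 23.23 × 0.6839 = 4.820 mg/L.
Minimum DO = 9.23 − 4.820 = 4.410 mg/L.

t_c ≈ 1.05 d; minimum DO ≈ 4.41 mg/L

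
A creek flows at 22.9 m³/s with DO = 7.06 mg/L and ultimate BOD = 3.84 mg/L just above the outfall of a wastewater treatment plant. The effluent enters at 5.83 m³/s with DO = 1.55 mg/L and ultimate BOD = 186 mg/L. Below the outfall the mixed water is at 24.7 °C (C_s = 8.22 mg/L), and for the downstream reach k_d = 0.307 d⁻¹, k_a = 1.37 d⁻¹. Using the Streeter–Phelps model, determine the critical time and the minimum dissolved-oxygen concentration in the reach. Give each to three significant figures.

Mixed DO = (22.9×7.06 + 5.83×1.55)/(22.9+5.83) = 170.7/28.73 = 5.942 mg/L.
Mixed L₀ = (22.9×3.84 + 5.83×186)/(28.73) = 1172/28.73 = 40.80 mg/L.
Initial deficit D₀ = C_s − DO₀ = 8.22 − 5.942 = 2.278 mg/L.
t_c = (1/1.063) ln[(1.37/0.307)(1 − 2.278×1.063/(0.307×40.80))] = 0.9407 × ln(3.600) = 1.205 d.
D_c = (0.307/1.37) × 40.80 × e^(−0.307×1.205) = 0.2241 × 40.80 × 0.6908 = 6.316 mg/L.
Minimum DO = 8.22 − 6.316 = 1.904 mg/L.

t_c ≈ 1.20 d; minimum DO ≈ 1.90 mg/L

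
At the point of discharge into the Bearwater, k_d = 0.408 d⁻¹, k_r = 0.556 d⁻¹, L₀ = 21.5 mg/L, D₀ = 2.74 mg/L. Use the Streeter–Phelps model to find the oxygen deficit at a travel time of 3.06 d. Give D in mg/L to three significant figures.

D ≈ 6.69 mg/L

k_d L₀/(k_r−k_d) = 0.408×21.5/(0.556−0.408) = 8.772/0.1480 = 59.27 mg/L.
e^(−k_d t) = e^(−0.408×3.060) = 0.2869; e^(−k_r t) = e^(−0.556×3.060) = 0.1824.
D = 59.27 × (0.2869 − 0.1824) + 2.74 × 0.1824 = 6.194 + 0.4999 = 6.694 mg/L.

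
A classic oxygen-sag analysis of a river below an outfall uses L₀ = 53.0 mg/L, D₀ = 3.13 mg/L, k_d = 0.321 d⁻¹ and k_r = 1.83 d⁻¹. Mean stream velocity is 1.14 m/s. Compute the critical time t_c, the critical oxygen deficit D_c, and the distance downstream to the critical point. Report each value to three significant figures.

t_c ≈ 0.938 d; D_c ≈ 6.88 mg/L; x_c ≈ 92.4 km

t_c = [1/(k_r−k_d)] ln[(k_r/k_d)(1 − D₀(k_r−k_d)/(k_d L₀))]
= [1/(1.83−0.321)] ln[(1.83/0.321)(1 − 3.13×1.509/(0.321×53.0))]
= (1/1.509) ln[5.701 × 0.7224] = 0.6627 × ln(4.118) = 0.6627 × 1.415 = 0.9380 d.
L(t_c) = L₀ e^(−k_d t_c) = 53.0 × 0.7400 = 39.22 mg/L, and at the critical point k_r D_c = k_d L, so D_c = (0.321/1.83) × 39.22 = 6.880 mg/L.
x_c = v t_c = 1.14 m/s × 0.9380 d × 86400 s/d = 92390 m ≈ 92.4 km.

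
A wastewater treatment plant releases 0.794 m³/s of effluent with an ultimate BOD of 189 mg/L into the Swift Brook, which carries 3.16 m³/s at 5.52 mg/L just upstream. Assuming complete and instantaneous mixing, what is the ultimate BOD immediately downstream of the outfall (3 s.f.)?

42.4 mg/L

Flow-weighted mixing: C = (Q_r C_r + Q_w C_w)/(Q_r + Q_w)
= (3.16×5.52 + 0.794×189)/(3.16 + 0.794) = 167.5/3.954 = 42.36 mg/L.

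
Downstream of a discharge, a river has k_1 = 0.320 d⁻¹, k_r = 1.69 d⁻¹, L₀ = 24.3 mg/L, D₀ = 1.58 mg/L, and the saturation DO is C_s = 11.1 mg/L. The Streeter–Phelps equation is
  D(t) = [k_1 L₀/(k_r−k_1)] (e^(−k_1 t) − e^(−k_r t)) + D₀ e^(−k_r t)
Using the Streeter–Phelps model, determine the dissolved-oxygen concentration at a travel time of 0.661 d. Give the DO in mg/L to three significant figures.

k_1 L₀/(k_r−k_1) = 0.320×24.3/(1.69−0.320) = 7.776/1.370 = 5.676 mg/L.
e^(−k_1 t) = e^(−0.320×0.6610) = 0.8094; e^(−k_r t) = e^(−1.69×0.6610) = 0.3272.
D = 5.676 × (0.8094 − 0.3272) + 1.58 × 0.3272 = 2.736 + 0.5170 = 3.254 mg/L.
DO = C_s − D = 11.1 − 3.254 = 7.846 mg/L.

DO ≈ 7.85 mg/L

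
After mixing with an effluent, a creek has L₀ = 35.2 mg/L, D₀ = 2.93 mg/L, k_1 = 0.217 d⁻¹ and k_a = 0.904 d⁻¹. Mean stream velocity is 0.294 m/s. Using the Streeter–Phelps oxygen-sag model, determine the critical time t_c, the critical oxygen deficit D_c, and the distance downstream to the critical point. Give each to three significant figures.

t_c ≈ 1.63 d; D_c ≈ 5.93 mg/L; x_c ≈ 41.5 km

With k_a/k_1 = 4.166 and 1 − D₀(k_a−k_1)/(k_1 L₀) = 0.7365,
t_c = ln(4.166 × 0.7365) / (0.904 − 0.217) = ln(3.068) / 0.6870 = 1.121/0.6870 = 1.632 d.
L(t_c) = L₀ e^(−k_1 t_c) = 35.2 × 0.7018 = 24.70 mg/L, and at the critical point k_a D_c = k_1 L, so D_c = (0.217/0.904) × 24.70 = 5.930 mg/L.
x_c = v t_c = 0.294 m/s × 1.632 d × 86400 s/d = 41450 m ≈ 41.5 km.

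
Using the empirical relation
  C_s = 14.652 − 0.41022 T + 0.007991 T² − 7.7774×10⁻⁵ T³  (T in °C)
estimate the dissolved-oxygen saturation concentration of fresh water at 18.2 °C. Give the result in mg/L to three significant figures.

C_s ≈ 9.36 mg/L

C_s = 14.652 − 0.41022×18.2 + 0.007991×18.2² − 7.7774×10⁻⁵×18.2³ = 9.364 mg/L.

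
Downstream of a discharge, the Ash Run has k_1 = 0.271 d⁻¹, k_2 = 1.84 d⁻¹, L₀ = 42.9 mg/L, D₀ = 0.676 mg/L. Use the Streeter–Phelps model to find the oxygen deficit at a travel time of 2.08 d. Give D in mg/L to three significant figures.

k_1 L₀/(k_2−k_1) = 0.271×42.9/(1.84−0.271) = 11.63/1.569 = 7.410 mg/L.
e^(−k_1 t) = e^(−0.271×2.080) = 0.5691; e^(−k_2 t) = e^(−1.84×2.080) = 0.02177.
D = 7.410 × (0.5691 − 0.02177) + 0.676 × 0.02177 = 4.056 + 0.01472 = 4.070 mg/L.

D ≈ 4.07 mg/L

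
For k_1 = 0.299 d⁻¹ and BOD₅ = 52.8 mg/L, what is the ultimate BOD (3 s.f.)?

L₀ ≈ 68.1 mg/L

BOD₅ = L₀(1 − e^(−5k_1)) ⇒ L₀ = BOD₅ / (1 − e^(−5×0.299))
= 52.8 / (1 − 0.2242) = 52.8 / 0.7758 = 68.06 mg/L.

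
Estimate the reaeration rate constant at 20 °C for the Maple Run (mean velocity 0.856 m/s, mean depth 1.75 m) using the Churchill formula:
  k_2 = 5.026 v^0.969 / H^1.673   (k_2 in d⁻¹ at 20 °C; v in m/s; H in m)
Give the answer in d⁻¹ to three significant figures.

k_2 = 5.026 × 0.856^0.969 / 1.75^1.673 = 5.026 × 0.8601 / 2.550 = 1.695 d⁻¹.

k_2 ≈ 1.70 d⁻¹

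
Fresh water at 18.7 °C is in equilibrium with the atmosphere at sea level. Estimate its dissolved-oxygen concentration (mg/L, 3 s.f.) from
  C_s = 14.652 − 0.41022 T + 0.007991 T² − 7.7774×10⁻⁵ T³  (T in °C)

C_s ≈ 9.27 mg/L

C_s = 14.652 − 0.41022×18.7 + 0.007991×18.7² − 7.7774×10⁻⁵×18.7³ = 9.267 mg/L.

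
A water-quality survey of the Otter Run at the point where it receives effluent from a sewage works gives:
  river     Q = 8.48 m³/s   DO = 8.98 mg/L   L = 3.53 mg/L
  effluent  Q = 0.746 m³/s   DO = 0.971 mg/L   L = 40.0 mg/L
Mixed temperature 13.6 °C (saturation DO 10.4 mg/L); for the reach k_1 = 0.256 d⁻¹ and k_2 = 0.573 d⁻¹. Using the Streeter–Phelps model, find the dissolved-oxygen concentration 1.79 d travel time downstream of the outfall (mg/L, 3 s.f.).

Mixed DO = (8.48×8.98 + 0.746×0.971)/(8.48+0.746) = 76.87/9.226 = 8.332 mg/L.
Mixed L₀ = (8.48×3.53 + 0.746×40.0)/(9.226) = 59.77/9.226 = 6.479 mg/L.
Initial deficit D₀ = C_s − DO₀ = 10.4 − 8.332 = 2.068 mg/L.
D(1.79) = [0.256×6.479/(0.573−0.256)](e^(−0.256×1.79) − e^(−0.573×1.79)) + 2.068 e^(−0.573×1.79)
= 5.232 × (0.6324 − 0.3586) + 2.068 × 0.3586 = 2.174 mg/L.
DO = 10.4 − 2.174 = 8.226 mg/L.

DO ≈ 8.23 mg/L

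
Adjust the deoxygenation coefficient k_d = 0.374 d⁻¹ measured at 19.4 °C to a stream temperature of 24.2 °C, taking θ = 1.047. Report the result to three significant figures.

k_d(T₂) = k_d(T₁) · θ^(T₂−T₁) = 0.374 × 1.047^(24.2−19.4)
= 0.374 × 1.047^4.80 = 0.374 × 1.247 = 0.4662 d⁻¹.

k_d ≈ 0.466 d⁻¹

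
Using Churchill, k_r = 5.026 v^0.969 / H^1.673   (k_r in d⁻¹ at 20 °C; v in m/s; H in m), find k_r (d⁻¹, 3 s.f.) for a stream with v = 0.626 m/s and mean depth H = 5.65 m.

k_r = 5.026 × 0.626^0.969 / 5.65^1.673 = 5.026 × 0.6352 / 18.12 = 0.1762 d⁻¹.

k_r ≈ 0.176 d⁻¹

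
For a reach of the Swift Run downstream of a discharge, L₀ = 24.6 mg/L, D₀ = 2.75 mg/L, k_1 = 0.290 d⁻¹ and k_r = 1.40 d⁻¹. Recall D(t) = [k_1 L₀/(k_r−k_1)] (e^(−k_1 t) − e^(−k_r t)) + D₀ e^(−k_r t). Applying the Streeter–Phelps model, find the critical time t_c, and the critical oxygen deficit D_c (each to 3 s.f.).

t_c ≈ 0.915 d; D_c ≈ 3.91 mg/L

With k_r/k_1 = 4.828 and 1 − D₀(k_r−k_1)/(k_1 L₀) = 0.5721,
t_c = ln(4.828 × 0.5721) / (1.40 − 0.290) = ln(2.762) / 1.110 = 1.016/1.110 = 0.9153 d.
D_c = (k_1/k_r) L₀ e^(−k_1 t_c) = (0.290/1.40) × 24.6 × e^(−0.290×0.9153) = 0.2071 × 24.6 × 0.7669 = 3.908 mg/L.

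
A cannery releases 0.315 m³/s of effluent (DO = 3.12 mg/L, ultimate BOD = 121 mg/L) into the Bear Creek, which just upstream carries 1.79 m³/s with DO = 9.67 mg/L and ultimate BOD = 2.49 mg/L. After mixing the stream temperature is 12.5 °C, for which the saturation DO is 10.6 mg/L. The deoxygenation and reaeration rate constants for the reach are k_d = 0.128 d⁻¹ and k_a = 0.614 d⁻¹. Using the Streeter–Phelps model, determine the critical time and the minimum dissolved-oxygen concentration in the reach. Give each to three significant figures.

t_c ≈ 2.31 d; minimum DO ≈ 7.46 mg/L

Mixed DO = (1.79×9.67 + 0.315×3.12)/(1.79+0.315) = 18.29/2.105 = 8.690 mg/L.
Mixed L₀ = (1.79×2.49 + 0.315×121)/(2.105) = 42.57/2.105 = 20.22 mg/L.
Initial deficit D₀ = C_s − DO₀ = 10.6 − 8.690 = 1.910 mg/L.
t_c = (1/0.4860) ln[(0.614/0.128)(1 − 1.910×0.4860/(0.128×20.22))] = 2.058 × ln(3.077) = 2.312 d.
D_c = (0.128/0.614) × 20.22 × e^(−0.128×2.312) = 0.2085 × 20.22 × 0.7438 = 3.136 mg/L.
Minimum DO = 10.6 − 3.136 = 7.464 mg/L.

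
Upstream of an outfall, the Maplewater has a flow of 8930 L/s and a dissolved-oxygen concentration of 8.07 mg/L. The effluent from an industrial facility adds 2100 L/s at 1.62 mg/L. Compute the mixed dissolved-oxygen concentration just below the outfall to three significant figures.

6.84 mg/L

Flow-weighted mixing: C = (Q_r C_r + Q_w C_w)/(Q_r + Q_w)
= (8930×8.07 + 2100×1.62)/(8930 + 2100) = 75470/11030 = 6.842 mg/L.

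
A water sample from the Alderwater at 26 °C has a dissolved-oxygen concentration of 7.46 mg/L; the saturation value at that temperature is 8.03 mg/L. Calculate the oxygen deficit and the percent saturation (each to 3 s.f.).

D = C_s − C = 8.03 − 7.46 = 0.570 mg/L.
% saturation = 7.46/8.03 × 100 = 92.9 %.

D ≈ 0.570 mg/L; 92.9 % saturation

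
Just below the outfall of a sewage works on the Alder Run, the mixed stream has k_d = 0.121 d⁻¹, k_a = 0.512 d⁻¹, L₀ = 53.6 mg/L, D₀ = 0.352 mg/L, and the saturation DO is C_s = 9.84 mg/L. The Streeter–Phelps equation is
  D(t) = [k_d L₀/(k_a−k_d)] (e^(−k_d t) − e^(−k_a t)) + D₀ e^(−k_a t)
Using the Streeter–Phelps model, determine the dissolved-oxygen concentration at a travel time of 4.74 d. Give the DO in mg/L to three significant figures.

DO ≈ 1.93 mg/L

k_d L₀/(k_a−k_d) = 0.121×53.6/(0.512−0.121) = 6.486/0.3910 = 16.59 mg/L.
e^(−k_d t) = e^(−0.121×4.740) = 0.5635; e^(−k_a t) = e^(−0.512×4.740) = 0.08831.
D = 16.59 × (0.5635 − 0.08831) + 0.352 × 0.08831 = 7.882 + 0.03109 = 7.914 mg/L.
DO = C_s − D = 9.84 − 7.914 = 1.926 mg/L.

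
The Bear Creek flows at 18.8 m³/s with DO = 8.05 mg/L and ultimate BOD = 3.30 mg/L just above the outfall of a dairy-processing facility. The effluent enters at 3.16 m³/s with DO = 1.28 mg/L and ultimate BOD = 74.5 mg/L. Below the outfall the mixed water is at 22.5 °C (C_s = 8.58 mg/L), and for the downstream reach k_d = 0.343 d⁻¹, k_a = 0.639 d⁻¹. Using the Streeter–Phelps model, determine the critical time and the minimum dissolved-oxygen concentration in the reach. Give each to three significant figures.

Mixed DO = (18.8×8.05 + 3.16×1.28)/(18.8+3.16) = 155.4/21.96 = 7.076 mg/L.
Mixed L₀ = (18.8×3.30 + 3.16×74.5)/(21.96) = 297.5/21.96 = 13.55 mg/L.
Initial deficit D₀ = C_s − DO₀ = 8.58 − 7.076 = 1.504 mg/L.
t_c = (1/0.2960) ln[(0.639/0.343)(1 − 1.504×0.2960/(0.343×13.55))] = 3.378 × ln(1.684) = 1.762 d.
D_c = (0.343/0.639) × 13.55 × e^(−0.343×1.762) = 0.5368 × 13.55 × 0.5465 = 3.974 mg/L.
Minimum DO = 8.58 − 3.974 = 4.606 mg/L.

t_c ≈ 1.76 d; minimum DO ≈ 4.61 mg/L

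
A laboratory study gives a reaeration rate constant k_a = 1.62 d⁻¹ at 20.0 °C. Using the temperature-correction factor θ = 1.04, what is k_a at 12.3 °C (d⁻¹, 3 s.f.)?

k_a ≈ 1.20 d⁻¹

k_a(T₂) = k_a(T₁) · θ^(T₂−T₁) = 1.62 × 1.04^(12.3−20.0)
= 1.62 × 1.04^-7.70 = 1.62 × 0.7393 = 1.198 d⁻¹.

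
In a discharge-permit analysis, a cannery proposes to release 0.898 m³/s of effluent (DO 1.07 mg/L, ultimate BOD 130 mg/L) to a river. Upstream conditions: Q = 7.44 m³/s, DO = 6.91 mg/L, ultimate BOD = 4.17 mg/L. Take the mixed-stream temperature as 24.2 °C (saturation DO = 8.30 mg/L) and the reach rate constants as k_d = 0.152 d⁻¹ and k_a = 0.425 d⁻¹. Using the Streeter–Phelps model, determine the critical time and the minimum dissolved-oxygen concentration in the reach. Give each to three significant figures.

t_c ≈ 2.93 d; minimum DO ≈ 4.24 mg/L

Mixed DO = (7.44×6.91 + 0.898×1.07)/(7.44+0.898) = 52.37/8.338 = 6.281 mg/L.
Mixed L₀ = (7.44×4.17 + 0.898×130)/(8.338) = 147.8/8.338 = 17.72 mg/L.
Initial deficit D₀ = C_s − DO₀ = 8.30 − 6.281 = 2.019 mg/L.
t_c = (1/0.2730) ln[(0.425/0.152)(1 − 2.019×0.2730/(0.152×17.72))] = 3.663 × ln(2.224) = 2.928 d.
D_c = (0.152/0.425) × 17.72 × e^(−0.152×2.928) = 0.3576 × 17.72 × 0.6408 = 4.062 mg/L.
Minimum DO = 8.30 − 4.062 = 4.238 mg/L.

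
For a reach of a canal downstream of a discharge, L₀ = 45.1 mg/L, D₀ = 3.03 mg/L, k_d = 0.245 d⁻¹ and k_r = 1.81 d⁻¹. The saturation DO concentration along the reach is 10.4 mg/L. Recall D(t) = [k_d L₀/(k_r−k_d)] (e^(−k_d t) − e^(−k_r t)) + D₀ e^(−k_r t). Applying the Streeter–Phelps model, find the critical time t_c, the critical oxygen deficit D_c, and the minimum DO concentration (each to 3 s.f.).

With k_r/k_d = 7.388 and 1 − D₀(k_r−k_d)/(k_d L₀) = 0.5708,
t_c = ln(7.388 × 0.5708) / (1.81 − 0.245) = ln(4.217) / 1.565 = 1.439/1.565 = 0.9196 d.
L(t_c) = L₀ e^(−k_d t_c) = 45.1 × 0.7983 = 36.00 mg/L, and at the critical point k_r D_c = k_d L, so D_c = (0.245/1.81) × 36.00 = 4.873 mg/L.
Minimum DO = C_s − D_c = 10.4 − 4.873 = 5.527 mg/L.

t_c ≈ 0.920 d; D_c ≈ 4.87 mg/L; min DO ≈ 5.53 mg/L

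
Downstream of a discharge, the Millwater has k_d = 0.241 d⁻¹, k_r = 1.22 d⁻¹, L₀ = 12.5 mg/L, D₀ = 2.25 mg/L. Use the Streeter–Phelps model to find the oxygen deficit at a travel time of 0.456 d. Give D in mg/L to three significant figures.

D ≈ 2.28 mg/L

k_d L₀/(k_r−k_d) = 0.241×12.5/(1.22−0.241) = 3.012/0.9790 = 3.077 mg/L.
e^(−k_d t) = e^(−0.241×0.4560) = 0.8959; e^(−k_r t) = e^(−1.22×0.4560) = 0.5733.
D = 3.077 × (0.8959 − 0.5733) + 2.25 × 0.5733 = 0.9927 + 1.290 = 2.283 mg/L.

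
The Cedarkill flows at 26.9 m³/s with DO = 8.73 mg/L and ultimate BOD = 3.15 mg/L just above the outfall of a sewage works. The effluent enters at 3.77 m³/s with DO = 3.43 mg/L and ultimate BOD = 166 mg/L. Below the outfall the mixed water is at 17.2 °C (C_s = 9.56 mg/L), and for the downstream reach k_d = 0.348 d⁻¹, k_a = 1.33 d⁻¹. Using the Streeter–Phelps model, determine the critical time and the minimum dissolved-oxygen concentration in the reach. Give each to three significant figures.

t_c ≈ 1.16 d; minimum DO ≈ 5.52 mg/L

Mixed DO = (26.9×8.73 + 3.77×3.43)/(26.9+3.77) = 247.8/30.67 = 8.079 mg/L.
Mixed L₀ = (26.9×3.15 + 3.77×166)/(30.67) = 710.6/30.67 = 23.17 mg/L.
Initial deficit D₀ = C_s − DO₀ = 9.56 − 8.079 = 1.481 mg/L.
t_c = (1/0.9820) ln[(1.33/0.348)(1 − 1.481×0.9820/(0.348×23.17))] = 1.018 × ln(3.132) = 1.163 d.
D_c = (0.348/1.33) × 23.17 × e^(−0.348×1.163) = 0.2617 × 23.17 × 0.6672 = 4.045 mg/L.
Minimum DO = 9.56 − 4.045 = 5.515 mg/L.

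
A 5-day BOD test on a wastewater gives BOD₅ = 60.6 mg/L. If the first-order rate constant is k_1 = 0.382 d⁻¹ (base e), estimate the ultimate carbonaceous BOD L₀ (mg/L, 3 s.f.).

BOD₅ = L₀(1 − e^(−5k_1)) ⇒ L₀ = BOD₅ / (1 − e^(−5×0.382))
= 60.6 / (1 − 0.1481) = 60.6 / 0.8519 = 71.13 mg/L.

L₀ ≈ 71.1 mg/L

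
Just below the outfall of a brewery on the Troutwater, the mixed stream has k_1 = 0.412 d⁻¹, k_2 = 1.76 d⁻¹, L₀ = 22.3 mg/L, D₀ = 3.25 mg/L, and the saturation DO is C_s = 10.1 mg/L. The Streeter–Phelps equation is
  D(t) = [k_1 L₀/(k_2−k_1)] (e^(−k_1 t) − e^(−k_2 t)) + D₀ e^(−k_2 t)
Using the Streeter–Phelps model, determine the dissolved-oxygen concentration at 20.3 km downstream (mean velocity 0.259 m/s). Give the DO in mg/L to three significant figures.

Travel time t = x/v = 20.3 km / (0.259 m/s) = 20300 m / 0.259 m/s = 78380 s = 0.9072 d.
k_1 L₀/(k_2−k_1) = 0.412×22.3/(1.76−0.412) = 9.188/1.348 = 6.816 mg/L.
e^(−k_1 t) = e^(−0.412×0.9072) = 0.6881; e^(−k_2 t) = e^(−1.76×0.9072) = 0.2026.
D = 6.816 × (0.6881 − 0.2026) + 3.25 × 0.2026 = 3.309 + 0.6584 = 3.968 mg/L.
DO = C_s − D = 10.1 − 3.968 = 6.132 mg/L.

DO ≈ 6.13 mg/L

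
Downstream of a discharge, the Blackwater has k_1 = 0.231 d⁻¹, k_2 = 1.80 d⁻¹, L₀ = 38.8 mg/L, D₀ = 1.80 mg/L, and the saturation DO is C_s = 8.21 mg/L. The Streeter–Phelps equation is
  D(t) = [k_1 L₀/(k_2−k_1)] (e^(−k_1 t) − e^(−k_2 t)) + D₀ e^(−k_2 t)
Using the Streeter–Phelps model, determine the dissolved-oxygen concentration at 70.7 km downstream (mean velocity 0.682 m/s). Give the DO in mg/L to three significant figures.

Travel time t = x/v = 70.7 km / (0.682 m/s) = 70700 m / 0.682 m/s = 103700 s = 1.200 d.
k_1 L₀/(k_2−k_1) = 0.231×38.8/(1.80−0.231) = 8.963/1.569 = 5.712 mg/L.
e^(−k_1 t) = e^(−0.231×1.200) = 0.7579; e^(−k_2 t) = e^(−1.80×1.200) = 0.1154.
D = 5.712 × (0.7579 − 0.1154) + 1.80 × 0.1154 = 3.671 + 0.2076 = 3.878 mg/L.
DO = C_s − D = 8.21 − 3.878 = 4.332 mg/L.

DO ≈ 4.33 mg/L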